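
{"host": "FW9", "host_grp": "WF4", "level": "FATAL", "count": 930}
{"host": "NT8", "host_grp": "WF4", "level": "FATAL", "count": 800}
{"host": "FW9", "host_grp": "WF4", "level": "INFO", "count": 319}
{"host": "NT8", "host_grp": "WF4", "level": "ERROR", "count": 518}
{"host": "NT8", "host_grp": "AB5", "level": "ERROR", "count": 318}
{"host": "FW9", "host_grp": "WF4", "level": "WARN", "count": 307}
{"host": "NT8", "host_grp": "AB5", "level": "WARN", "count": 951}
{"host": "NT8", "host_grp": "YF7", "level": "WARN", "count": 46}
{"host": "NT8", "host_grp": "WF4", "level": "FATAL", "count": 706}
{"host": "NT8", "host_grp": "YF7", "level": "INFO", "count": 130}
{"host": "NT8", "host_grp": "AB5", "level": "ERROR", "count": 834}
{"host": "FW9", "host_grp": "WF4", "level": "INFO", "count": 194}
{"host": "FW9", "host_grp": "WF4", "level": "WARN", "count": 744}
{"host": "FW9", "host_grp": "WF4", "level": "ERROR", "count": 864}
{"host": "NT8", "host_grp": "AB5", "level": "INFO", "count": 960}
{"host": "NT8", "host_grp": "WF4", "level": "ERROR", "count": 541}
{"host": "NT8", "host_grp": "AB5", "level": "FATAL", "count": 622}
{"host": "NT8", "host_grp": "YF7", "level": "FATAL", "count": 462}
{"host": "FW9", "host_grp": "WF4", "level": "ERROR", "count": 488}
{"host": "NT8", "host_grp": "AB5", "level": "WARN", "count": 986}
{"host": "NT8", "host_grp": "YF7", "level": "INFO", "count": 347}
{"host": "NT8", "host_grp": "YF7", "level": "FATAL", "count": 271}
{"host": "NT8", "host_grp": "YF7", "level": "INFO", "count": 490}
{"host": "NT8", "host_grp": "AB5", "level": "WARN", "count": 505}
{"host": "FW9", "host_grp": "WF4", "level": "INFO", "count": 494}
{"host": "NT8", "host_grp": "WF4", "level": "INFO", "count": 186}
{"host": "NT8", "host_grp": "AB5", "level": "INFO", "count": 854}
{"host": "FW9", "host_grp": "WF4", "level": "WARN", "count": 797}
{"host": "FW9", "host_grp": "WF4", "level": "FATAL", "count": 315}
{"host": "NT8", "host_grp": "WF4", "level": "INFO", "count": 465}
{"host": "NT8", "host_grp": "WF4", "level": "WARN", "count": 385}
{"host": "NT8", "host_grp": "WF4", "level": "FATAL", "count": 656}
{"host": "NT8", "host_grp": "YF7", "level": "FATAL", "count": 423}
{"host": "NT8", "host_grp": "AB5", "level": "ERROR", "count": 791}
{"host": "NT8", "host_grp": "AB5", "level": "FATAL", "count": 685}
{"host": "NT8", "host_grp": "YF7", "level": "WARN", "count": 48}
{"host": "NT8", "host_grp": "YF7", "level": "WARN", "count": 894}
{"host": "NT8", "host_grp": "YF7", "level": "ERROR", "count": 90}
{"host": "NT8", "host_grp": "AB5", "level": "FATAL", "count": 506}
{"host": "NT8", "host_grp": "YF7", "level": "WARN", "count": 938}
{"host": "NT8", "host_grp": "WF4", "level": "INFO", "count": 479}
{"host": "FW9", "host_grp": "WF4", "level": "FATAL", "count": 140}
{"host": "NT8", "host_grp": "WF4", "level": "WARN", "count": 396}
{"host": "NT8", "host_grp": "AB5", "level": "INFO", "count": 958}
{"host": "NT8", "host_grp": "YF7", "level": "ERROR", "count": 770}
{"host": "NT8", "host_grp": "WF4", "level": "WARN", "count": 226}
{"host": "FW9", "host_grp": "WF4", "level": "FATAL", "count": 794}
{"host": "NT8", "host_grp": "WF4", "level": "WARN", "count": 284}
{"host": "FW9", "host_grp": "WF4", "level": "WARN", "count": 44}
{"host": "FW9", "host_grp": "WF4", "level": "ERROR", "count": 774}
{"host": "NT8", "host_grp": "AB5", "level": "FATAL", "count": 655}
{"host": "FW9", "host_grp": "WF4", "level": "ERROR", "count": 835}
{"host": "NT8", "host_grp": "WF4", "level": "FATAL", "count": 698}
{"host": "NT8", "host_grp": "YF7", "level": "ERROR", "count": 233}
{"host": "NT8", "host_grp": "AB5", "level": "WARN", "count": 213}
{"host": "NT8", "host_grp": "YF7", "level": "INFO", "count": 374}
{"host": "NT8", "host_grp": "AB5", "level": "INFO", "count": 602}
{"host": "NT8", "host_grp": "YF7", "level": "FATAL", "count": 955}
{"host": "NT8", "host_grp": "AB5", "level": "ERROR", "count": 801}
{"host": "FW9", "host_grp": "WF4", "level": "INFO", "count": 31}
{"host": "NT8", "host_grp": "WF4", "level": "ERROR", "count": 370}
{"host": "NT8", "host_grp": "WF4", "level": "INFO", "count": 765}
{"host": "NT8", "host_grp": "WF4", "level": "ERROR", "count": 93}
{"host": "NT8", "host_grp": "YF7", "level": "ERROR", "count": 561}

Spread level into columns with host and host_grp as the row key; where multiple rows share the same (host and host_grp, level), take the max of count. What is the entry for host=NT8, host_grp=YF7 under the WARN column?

Rows with host=NT8, host_grp=YF7 and level=WARN: count values are 46, 48, 894, 938.
max(46, 48, 894, 938) = 938.

938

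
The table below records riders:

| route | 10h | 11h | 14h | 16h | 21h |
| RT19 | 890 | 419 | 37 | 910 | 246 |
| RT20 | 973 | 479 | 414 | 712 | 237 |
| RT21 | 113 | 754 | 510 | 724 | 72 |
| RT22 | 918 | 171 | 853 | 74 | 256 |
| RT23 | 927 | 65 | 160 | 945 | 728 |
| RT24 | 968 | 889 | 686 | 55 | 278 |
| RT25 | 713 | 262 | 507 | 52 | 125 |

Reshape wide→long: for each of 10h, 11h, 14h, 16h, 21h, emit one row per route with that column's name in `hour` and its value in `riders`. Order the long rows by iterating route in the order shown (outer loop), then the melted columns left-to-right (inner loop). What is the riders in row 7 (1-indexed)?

35 rows total (7 × 5). Row 7: index ⌊(7-1)/5⌋ = 1 into route → RT20; (7-1) mod 5 = 1 into the melted columns → 11h.
So row 7 is (RT20, 11h, 479); riders = 479.

479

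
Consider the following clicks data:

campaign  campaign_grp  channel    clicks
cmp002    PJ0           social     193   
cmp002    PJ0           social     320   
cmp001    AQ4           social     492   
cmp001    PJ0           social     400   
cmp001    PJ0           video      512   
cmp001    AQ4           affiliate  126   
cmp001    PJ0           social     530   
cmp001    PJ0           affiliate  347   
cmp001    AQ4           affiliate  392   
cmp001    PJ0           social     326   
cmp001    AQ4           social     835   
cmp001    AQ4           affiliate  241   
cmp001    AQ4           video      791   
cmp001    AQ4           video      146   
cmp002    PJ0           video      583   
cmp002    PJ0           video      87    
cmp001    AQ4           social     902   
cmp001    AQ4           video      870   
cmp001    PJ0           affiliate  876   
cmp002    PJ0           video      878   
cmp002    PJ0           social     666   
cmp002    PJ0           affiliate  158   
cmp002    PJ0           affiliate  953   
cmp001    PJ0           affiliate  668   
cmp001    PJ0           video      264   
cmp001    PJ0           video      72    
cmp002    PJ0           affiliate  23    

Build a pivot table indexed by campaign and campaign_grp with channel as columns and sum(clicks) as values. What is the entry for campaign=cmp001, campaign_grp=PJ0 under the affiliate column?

1891

Rows with campaign=cmp001, campaign_grp=PJ0 and channel=affiliate: clicks values are 347, 876, 668.
347 + 876 + 668 = 1891.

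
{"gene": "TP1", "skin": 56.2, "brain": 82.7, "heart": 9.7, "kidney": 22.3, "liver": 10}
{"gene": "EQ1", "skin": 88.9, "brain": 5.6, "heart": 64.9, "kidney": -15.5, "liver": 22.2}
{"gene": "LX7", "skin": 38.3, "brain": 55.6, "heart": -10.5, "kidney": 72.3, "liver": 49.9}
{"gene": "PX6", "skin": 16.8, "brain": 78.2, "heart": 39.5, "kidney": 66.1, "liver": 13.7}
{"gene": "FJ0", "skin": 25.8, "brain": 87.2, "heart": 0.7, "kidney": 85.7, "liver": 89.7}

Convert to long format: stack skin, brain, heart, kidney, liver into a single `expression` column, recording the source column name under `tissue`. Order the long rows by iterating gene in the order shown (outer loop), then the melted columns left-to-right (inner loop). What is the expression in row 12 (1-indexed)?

55.6

25 rows total (5 × 5). Row 12: index ⌊(12-1)/5⌋ = 2 into gene → LX7; (12-1) mod 5 = 1 into the melted columns → brain.
So row 12 is (LX7, brain, 55.6); expression = 55.6.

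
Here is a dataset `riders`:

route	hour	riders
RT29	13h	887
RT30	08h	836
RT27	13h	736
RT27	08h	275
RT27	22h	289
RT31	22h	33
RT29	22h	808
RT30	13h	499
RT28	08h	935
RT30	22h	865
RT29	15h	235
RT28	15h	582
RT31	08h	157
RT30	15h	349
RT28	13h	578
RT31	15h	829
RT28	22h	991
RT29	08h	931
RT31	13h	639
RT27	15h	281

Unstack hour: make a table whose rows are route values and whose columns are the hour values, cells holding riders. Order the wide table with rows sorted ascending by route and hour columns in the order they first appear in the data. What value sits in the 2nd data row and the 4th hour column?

582

With rows sorted ascending by route, row 2 is route=RT28. hour columns in first-appearance order: 13h, 08h, 22h, 15h; column 4 is 15h.
Long rows with route=RT28, hour=15h: riders = 582.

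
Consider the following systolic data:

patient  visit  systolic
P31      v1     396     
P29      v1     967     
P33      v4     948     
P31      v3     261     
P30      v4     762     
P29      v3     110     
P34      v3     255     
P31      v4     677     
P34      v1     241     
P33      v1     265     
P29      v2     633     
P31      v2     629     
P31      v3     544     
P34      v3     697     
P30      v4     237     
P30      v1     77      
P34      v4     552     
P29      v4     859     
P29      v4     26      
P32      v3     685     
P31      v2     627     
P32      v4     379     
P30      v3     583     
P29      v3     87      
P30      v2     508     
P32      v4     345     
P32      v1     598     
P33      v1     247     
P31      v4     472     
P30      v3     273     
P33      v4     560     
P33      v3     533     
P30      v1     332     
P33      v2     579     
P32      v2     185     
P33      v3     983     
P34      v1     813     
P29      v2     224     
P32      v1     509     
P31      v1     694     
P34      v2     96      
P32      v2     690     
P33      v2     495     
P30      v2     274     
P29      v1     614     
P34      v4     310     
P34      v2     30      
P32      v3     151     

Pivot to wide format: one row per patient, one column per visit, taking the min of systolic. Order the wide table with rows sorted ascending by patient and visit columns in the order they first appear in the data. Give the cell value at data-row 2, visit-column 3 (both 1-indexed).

273

With rows sorted ascending by patient, row 2 is patient=P30. visit columns in first-appearance order: v1, v4, v3, v2; column 3 is v3.
Long rows with patient=P30, visit=v3: min(583, 273) = 273.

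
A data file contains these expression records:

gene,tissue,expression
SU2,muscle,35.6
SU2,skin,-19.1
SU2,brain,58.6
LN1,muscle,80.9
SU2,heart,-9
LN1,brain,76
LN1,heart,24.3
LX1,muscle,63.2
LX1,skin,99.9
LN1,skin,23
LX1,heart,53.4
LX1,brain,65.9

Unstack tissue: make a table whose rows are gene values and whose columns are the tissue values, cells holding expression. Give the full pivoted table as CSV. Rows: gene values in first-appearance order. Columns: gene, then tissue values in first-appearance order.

gene,muscle,skin,brain,heart
SU2,35.6,-19.1,58.6,-9
LN1,80.9,23,76,24.3
LX1,63.2,99.9,65.9,53.4

Columns: gene plus the 4 distinct tissue values (muscle, skin, brain, heart).
For example, row SU2 column muscle takes expression=35.6 from the long row (SU2, muscle).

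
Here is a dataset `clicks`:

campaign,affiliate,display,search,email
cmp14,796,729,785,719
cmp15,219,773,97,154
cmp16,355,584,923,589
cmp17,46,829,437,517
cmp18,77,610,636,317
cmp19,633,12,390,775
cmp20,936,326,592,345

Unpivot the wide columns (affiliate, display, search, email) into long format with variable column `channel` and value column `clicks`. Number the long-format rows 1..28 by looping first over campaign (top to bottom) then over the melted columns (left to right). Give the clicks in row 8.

28 rows total (7 × 4). Row 8: index ⌊(8-1)/4⌋ = 1 into campaign → cmp15; (8-1) mod 4 = 3 into the melted columns → email.
So row 8 is (cmp15, email, 154); clicks = 154.

154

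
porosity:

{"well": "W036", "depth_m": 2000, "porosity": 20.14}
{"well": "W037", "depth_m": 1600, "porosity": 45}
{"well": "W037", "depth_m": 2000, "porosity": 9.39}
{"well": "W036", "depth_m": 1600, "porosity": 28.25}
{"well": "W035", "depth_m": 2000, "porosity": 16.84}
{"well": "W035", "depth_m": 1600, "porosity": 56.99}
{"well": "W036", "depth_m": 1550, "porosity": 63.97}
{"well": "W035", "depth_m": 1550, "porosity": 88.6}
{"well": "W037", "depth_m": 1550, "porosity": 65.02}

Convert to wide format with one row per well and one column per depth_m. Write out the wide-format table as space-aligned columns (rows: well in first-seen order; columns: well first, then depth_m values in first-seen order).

well  2000   1600   1550 
W036  20.14  28.25  63.97
W037  9.39   45     65.02
W035  16.84  56.99  88.6 

Columns: well plus the 3 distinct depth_m values (2000, 1600, 1550).
For example, row W036 column 2000 takes porosity=20.14 from the long row (W036, 2000).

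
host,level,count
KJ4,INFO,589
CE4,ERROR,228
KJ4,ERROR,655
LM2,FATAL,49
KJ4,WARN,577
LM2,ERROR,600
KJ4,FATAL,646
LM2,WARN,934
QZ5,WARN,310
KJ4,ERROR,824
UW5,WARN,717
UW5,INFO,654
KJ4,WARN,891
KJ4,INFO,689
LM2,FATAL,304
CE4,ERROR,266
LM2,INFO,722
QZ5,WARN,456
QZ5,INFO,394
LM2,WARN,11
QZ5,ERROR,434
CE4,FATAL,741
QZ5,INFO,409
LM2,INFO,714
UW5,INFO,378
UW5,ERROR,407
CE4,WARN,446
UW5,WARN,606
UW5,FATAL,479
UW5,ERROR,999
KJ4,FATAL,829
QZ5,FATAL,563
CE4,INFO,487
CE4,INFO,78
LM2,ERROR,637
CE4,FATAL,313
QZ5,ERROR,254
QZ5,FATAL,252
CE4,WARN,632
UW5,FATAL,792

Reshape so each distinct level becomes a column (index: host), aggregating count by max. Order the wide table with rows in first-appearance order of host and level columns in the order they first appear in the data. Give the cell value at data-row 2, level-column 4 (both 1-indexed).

632

With rows in first-appearance order of host, row 2 is host=CE4. level columns in first-appearance order: INFO, ERROR, FATAL, WARN; column 4 is WARN.
Long rows with host=CE4, level=WARN: max(446, 632) = 632.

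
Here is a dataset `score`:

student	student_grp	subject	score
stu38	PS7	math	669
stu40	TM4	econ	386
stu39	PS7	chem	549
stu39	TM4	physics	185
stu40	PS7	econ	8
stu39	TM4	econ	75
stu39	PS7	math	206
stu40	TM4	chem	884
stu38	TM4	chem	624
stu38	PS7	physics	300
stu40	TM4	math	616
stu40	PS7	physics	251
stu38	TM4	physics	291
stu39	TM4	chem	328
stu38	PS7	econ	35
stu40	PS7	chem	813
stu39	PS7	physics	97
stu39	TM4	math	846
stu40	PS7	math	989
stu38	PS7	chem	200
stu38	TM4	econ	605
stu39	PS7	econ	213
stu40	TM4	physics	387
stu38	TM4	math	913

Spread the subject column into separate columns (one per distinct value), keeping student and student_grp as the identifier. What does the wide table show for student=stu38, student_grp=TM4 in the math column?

Wide layout: rows indexed by student and student_grp, columns are the 4 distinct subject values (math, econ, chem, physics).
Cell (student=stu38, student_grp=TM4, subject=math) draws from the long row where student=stu38, student_grp=TM4 and subject=math, which has score=913.

913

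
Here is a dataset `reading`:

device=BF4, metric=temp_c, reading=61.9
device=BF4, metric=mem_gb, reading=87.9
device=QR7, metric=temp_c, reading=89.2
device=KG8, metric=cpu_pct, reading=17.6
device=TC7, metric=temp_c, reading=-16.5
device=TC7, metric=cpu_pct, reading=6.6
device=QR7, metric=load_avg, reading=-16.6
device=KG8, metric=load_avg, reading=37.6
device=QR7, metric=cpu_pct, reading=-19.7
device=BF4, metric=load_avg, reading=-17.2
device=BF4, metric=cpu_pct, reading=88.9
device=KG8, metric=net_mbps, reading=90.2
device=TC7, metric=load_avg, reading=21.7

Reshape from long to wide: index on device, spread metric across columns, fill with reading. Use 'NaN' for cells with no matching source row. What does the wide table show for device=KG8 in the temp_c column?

No long-format row has device=KG8 and metric=temp_c, so the cell is NaN.

NaN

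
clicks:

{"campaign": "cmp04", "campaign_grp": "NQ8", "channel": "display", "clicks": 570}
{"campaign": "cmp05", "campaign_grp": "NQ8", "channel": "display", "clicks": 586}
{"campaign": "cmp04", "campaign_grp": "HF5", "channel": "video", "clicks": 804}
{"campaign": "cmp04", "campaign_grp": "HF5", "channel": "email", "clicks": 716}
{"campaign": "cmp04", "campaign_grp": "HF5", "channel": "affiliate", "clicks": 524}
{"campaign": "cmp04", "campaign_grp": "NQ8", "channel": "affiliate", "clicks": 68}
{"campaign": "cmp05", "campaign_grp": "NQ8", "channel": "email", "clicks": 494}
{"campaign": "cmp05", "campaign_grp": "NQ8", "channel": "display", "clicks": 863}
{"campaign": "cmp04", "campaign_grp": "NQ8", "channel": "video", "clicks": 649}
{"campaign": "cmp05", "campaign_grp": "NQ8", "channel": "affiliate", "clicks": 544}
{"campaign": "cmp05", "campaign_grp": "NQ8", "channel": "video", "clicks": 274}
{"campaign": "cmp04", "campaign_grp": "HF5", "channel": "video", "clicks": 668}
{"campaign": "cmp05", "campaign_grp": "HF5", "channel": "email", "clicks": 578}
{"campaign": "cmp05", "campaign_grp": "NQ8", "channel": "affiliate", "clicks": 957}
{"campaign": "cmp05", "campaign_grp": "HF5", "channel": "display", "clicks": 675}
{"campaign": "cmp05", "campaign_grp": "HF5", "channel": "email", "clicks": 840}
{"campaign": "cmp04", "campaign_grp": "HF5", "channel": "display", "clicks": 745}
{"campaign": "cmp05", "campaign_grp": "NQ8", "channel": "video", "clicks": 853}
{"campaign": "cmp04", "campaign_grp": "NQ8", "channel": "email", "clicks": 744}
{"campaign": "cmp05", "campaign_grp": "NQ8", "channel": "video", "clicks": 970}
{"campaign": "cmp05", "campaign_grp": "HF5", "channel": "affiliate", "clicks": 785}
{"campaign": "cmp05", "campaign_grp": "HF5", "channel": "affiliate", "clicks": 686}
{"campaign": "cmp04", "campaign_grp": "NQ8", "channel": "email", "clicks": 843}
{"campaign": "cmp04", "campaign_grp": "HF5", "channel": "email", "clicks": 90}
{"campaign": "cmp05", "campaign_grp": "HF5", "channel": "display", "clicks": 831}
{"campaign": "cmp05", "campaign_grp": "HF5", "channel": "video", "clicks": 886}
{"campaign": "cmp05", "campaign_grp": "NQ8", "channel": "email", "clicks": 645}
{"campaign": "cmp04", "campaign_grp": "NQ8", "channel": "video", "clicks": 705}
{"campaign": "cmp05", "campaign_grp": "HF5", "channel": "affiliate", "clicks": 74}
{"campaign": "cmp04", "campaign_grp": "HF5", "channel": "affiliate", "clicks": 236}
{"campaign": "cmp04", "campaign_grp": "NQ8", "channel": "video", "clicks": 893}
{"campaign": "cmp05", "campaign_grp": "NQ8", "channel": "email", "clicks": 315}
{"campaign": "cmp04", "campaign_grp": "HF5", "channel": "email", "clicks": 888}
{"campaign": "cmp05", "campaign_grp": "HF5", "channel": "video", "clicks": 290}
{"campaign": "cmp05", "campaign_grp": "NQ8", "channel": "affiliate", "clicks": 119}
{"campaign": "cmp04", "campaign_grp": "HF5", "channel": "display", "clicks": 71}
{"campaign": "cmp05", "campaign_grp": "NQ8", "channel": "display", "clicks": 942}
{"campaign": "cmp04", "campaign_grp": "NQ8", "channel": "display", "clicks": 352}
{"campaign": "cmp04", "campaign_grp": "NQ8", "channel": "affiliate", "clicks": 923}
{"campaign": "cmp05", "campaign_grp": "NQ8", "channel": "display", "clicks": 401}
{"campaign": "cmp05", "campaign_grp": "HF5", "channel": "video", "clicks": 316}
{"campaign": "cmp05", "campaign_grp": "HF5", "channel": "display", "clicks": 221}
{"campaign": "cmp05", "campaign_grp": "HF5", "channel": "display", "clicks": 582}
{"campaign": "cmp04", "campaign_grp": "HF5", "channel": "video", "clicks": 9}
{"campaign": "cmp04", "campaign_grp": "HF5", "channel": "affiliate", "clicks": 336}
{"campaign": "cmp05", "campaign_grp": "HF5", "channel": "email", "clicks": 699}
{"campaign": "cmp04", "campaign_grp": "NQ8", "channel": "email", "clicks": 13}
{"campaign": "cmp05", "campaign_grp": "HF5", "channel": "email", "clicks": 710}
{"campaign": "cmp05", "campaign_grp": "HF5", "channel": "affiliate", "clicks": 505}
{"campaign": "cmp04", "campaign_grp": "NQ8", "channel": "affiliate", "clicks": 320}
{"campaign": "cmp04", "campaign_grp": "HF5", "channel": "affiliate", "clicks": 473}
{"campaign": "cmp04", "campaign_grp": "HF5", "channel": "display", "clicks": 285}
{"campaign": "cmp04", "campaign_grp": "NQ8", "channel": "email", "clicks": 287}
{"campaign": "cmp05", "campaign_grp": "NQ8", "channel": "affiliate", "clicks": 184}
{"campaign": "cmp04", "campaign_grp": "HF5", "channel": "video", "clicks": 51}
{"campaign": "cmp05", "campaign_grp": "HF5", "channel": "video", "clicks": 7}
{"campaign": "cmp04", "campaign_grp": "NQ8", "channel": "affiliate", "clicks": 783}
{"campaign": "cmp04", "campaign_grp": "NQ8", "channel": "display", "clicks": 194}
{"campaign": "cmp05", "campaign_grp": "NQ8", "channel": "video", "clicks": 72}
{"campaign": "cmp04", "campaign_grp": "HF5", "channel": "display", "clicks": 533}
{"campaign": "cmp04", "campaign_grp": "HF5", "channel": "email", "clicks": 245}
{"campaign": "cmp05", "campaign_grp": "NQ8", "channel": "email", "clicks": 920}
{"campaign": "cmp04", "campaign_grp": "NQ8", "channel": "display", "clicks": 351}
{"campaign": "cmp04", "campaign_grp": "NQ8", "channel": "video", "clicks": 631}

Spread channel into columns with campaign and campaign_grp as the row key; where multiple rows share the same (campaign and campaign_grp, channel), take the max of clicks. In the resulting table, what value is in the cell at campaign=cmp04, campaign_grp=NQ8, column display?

Rows with campaign=cmp04, campaign_grp=NQ8 and channel=display: clicks values are 570, 352, 194, 351.
max(570, 352, 194, 351) = 570.

570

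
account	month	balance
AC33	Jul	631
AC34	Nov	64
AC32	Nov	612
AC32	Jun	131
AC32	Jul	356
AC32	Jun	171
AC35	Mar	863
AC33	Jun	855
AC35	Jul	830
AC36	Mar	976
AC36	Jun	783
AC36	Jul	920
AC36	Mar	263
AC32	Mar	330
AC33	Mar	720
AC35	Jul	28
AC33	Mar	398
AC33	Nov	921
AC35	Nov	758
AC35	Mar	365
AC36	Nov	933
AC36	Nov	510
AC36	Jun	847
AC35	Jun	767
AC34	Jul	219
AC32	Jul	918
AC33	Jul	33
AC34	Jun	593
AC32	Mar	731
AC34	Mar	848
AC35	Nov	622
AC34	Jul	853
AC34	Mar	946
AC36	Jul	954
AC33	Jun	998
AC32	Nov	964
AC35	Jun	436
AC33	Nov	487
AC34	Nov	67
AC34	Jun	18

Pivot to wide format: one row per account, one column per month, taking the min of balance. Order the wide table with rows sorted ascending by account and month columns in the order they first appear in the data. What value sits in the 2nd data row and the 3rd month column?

855

With rows sorted ascending by account, row 2 is account=AC33. month columns in first-appearance order: Jul, Nov, Jun, Mar; column 3 is Jun.
Long rows with account=AC33, month=Jun: min(855, 998) = 855.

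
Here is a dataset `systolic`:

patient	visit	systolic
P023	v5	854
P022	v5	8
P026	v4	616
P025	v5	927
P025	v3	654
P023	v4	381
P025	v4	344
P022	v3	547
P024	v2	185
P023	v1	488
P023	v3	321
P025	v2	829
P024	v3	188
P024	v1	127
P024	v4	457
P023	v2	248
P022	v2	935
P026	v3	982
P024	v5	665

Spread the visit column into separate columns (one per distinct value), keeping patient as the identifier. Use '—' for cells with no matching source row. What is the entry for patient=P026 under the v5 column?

No long-format row has patient=P026 and visit=v5, so the cell is —.

—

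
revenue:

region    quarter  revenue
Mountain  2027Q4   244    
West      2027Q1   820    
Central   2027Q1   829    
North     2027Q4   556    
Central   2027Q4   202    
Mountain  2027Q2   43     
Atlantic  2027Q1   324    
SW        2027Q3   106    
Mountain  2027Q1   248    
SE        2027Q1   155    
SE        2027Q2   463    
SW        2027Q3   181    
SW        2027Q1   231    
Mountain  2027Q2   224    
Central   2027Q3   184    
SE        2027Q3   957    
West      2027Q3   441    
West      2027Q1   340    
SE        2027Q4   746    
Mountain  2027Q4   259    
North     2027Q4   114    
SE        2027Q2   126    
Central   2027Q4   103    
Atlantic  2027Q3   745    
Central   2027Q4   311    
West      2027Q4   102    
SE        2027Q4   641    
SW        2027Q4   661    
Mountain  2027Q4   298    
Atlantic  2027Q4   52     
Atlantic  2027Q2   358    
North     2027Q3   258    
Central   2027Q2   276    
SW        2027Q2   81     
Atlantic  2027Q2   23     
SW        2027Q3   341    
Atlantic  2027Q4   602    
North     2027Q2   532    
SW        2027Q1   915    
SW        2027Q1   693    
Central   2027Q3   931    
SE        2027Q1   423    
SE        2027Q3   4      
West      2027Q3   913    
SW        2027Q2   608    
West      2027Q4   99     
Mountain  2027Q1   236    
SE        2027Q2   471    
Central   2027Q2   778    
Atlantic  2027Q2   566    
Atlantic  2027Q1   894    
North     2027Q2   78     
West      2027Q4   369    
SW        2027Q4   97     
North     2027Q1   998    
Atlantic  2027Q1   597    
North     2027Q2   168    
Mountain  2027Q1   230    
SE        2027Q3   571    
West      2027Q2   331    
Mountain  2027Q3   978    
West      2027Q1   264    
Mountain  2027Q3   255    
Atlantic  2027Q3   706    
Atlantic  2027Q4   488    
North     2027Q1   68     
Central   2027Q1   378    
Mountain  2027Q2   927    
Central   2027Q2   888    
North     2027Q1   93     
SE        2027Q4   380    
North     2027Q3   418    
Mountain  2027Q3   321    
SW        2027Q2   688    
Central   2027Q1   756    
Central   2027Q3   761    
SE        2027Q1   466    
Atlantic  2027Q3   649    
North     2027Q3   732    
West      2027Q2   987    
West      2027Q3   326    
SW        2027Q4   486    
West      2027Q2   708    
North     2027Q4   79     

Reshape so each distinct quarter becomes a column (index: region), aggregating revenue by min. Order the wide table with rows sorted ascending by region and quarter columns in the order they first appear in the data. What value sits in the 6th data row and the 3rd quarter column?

With rows sorted ascending by region, row 6 is region=SW. quarter columns in first-appearance order: 2027Q4, 2027Q1, 2027Q2, 2027Q3; column 3 is 2027Q2.
Long rows with region=SW, quarter=2027Q2: min(81, 608, 688) = 81.

81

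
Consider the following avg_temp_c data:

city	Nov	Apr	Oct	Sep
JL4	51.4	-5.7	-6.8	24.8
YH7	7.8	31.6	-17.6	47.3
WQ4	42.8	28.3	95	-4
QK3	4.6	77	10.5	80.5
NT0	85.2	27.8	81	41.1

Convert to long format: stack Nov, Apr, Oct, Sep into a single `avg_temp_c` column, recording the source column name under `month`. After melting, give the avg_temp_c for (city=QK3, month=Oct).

10.5

Unpivoting turns each (city, wide-column) pair into one long row.
The wide cell at row QK3, column Oct holds 10.5, so the long row (QK3, Oct) has avg_temp_c=10.5.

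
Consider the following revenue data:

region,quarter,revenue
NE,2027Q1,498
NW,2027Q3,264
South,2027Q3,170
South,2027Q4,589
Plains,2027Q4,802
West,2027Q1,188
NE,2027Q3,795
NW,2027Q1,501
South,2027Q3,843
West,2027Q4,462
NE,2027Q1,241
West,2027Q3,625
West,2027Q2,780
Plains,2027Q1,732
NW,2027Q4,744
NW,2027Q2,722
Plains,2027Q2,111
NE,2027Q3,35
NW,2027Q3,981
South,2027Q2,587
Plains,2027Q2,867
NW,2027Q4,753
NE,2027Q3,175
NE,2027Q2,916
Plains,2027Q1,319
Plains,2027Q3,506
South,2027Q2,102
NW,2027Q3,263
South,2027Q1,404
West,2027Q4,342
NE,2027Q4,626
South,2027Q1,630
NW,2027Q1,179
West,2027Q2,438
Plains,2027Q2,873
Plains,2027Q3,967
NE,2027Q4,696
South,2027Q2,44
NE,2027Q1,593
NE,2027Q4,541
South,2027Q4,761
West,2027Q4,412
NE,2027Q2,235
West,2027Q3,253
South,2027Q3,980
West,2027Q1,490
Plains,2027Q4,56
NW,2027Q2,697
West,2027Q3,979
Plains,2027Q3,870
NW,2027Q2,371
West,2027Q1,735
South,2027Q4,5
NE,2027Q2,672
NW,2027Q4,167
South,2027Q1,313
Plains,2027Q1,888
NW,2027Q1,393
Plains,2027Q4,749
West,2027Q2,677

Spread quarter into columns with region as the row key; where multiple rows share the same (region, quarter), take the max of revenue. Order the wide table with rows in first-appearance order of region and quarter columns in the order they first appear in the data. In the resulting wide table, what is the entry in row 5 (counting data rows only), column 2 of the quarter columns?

With rows in first-appearance order of region, row 5 is region=West. quarter columns in first-appearance order: 2027Q1, 2027Q3, 2027Q4, 2027Q2; column 2 is 2027Q3.
Long rows with region=West, quarter=2027Q3: max(625, 253, 979) = 979.

979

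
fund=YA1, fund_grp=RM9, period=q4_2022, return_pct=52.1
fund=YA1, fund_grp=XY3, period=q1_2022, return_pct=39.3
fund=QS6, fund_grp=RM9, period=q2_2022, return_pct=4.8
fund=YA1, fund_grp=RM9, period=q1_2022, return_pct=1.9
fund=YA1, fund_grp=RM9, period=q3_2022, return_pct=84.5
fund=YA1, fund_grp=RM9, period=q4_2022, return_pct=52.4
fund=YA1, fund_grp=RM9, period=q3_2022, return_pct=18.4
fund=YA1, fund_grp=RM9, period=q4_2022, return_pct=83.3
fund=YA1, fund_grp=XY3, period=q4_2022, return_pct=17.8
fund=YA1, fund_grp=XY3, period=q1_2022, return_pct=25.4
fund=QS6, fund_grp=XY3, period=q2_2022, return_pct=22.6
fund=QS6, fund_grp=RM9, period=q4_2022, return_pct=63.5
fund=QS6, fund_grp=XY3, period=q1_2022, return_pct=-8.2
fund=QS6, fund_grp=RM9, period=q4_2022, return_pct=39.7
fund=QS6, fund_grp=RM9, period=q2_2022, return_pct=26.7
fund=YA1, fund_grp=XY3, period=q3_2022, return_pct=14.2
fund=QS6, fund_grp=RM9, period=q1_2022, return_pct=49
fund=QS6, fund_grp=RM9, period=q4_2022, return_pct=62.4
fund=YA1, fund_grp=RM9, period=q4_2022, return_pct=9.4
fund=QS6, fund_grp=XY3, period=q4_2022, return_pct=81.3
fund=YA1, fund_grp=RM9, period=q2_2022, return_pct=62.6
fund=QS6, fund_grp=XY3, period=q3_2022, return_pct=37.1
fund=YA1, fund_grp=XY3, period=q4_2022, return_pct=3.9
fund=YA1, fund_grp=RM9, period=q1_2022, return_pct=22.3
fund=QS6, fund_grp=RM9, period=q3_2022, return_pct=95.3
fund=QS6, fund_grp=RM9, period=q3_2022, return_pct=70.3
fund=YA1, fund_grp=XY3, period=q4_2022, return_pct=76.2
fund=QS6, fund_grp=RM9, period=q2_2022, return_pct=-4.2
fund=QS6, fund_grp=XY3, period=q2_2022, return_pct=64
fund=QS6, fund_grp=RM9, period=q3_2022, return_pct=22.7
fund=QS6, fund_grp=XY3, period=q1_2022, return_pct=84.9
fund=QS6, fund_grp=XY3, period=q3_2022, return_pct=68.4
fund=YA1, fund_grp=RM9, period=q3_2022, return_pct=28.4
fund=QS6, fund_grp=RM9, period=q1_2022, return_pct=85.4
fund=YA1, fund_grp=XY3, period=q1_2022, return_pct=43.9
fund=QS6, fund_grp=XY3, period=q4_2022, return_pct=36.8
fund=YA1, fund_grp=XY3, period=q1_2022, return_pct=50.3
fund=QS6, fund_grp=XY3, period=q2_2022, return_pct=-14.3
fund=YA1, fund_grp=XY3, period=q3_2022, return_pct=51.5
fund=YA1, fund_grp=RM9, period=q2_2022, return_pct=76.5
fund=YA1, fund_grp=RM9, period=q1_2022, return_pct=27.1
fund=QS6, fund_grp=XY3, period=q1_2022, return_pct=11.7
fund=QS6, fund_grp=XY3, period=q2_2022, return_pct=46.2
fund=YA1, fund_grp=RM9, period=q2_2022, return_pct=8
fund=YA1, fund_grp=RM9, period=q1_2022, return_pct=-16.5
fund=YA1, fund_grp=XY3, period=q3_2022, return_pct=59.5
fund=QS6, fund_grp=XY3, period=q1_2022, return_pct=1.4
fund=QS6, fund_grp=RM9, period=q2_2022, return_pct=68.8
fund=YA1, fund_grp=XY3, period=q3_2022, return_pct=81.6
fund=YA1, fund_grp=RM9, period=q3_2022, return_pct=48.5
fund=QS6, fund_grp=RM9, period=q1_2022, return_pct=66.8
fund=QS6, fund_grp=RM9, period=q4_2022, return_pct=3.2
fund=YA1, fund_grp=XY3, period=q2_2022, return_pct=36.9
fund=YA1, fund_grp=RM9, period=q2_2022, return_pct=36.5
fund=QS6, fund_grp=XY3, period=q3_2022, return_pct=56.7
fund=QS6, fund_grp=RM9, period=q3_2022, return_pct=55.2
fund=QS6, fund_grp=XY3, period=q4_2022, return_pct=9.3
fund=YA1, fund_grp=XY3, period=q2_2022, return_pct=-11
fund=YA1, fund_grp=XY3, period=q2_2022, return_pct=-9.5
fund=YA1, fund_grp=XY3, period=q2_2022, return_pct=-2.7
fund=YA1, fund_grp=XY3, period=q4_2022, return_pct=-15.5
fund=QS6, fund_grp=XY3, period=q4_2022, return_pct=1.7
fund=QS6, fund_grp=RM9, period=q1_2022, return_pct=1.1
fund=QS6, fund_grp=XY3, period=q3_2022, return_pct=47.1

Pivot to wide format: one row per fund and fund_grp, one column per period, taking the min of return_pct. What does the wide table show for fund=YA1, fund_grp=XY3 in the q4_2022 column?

-15.5

Rows with fund=YA1, fund_grp=XY3 and period=q4_2022: return_pct values are 17.8, 3.9, 76.2, -15.5.
min(17.8, 3.9, 76.2, -15.5) = -15.5.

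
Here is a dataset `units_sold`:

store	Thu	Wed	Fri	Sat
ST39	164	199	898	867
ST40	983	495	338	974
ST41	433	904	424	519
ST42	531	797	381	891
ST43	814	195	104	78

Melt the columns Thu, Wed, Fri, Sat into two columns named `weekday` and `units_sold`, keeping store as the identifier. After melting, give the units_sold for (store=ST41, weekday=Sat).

519

Unpivoting turns each (store, wide-column) pair into one long row.
The wide cell at row ST41, column Sat holds 519, so the long row (ST41, Sat) has units_sold=519.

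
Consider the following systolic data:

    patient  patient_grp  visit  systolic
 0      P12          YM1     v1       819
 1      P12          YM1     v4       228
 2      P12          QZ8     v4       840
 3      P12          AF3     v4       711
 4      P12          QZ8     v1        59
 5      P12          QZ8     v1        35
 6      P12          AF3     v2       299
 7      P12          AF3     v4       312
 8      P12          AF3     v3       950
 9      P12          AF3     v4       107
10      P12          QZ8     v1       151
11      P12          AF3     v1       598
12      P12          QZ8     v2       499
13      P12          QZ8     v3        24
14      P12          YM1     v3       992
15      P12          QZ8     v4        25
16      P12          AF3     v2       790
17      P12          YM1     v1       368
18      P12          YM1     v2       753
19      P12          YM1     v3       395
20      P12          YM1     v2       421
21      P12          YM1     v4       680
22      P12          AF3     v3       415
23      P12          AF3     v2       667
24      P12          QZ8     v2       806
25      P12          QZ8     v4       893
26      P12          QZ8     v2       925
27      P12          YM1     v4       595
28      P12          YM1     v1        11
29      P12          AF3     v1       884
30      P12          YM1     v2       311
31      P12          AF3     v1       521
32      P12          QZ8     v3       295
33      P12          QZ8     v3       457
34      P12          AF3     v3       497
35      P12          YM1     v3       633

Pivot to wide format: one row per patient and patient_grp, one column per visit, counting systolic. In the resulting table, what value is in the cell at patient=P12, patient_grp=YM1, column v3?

Rows with patient=P12, patient_grp=YM1 and visit=v3: systolic values are 992, 395, 633.
3 rows match — count = 3.

3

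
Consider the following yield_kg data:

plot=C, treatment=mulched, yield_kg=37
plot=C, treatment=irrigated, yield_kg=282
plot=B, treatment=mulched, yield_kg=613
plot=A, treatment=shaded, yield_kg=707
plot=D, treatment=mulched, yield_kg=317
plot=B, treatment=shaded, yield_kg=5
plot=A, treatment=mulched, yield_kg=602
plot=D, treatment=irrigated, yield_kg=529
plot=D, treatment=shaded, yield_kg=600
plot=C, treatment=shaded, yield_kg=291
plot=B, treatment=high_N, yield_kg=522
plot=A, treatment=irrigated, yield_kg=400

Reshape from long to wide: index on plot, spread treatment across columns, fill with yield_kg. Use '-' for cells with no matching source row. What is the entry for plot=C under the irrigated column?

282

The long row with plot=C, treatment=irrigated has yield_kg=282.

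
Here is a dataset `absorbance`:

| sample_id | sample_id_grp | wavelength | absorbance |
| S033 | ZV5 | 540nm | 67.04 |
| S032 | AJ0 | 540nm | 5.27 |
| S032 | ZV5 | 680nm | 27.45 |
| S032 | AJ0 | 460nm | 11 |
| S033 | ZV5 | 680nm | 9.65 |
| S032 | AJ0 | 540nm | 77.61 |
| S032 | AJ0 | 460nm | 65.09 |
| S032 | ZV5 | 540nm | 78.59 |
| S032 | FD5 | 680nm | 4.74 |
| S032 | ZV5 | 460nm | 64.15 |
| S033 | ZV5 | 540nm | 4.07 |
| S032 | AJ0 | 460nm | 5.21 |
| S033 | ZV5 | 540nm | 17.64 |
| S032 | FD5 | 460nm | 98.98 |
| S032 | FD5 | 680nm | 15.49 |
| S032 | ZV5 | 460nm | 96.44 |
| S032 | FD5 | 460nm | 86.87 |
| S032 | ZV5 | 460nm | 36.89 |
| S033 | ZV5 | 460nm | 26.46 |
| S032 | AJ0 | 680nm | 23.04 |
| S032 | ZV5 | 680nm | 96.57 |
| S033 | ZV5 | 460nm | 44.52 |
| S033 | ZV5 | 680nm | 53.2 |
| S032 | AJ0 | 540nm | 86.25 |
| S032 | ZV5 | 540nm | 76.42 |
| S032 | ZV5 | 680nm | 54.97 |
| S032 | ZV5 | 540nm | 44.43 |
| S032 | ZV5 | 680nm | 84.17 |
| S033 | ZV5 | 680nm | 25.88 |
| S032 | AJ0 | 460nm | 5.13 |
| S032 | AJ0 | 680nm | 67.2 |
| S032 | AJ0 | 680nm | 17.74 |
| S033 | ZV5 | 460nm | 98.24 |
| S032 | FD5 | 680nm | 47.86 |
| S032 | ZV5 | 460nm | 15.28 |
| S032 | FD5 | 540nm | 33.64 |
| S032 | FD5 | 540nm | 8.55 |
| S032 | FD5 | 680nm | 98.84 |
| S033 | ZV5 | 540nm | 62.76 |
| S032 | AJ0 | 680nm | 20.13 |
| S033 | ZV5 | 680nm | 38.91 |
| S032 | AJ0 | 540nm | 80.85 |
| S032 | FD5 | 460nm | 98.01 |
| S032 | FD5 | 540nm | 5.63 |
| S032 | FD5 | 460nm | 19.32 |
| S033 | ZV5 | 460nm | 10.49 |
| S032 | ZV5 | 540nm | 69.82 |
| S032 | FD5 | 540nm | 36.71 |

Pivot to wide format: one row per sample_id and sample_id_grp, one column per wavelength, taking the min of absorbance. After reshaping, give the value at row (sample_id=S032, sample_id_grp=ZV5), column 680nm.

27.45

Rows with sample_id=S032, sample_id_grp=ZV5 and wavelength=680nm: absorbance values are 27.45, 96.57, 54.97, 84.17.
min(27.45, 96.57, 54.97, 84.17) = 27.45.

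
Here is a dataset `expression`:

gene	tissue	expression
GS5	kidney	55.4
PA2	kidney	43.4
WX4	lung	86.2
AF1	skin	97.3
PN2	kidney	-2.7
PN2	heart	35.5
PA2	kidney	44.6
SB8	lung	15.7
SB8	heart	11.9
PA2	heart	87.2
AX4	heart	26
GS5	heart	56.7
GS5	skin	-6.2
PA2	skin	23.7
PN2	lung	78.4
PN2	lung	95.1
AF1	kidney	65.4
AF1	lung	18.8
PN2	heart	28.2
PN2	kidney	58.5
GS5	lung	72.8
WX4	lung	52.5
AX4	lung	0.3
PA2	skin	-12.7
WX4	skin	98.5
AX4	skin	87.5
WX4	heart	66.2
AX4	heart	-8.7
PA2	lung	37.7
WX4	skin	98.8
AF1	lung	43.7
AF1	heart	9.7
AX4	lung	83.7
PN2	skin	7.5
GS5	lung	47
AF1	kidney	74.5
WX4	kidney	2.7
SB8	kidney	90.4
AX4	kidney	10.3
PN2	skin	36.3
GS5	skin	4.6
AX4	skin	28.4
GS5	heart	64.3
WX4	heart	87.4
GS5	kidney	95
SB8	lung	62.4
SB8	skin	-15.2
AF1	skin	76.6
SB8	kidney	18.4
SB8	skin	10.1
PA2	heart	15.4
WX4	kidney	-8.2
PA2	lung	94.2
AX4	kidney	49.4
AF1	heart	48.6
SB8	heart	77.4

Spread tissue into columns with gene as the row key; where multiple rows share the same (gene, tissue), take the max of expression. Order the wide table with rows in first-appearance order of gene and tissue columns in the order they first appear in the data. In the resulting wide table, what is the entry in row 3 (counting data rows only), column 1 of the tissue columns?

With rows in first-appearance order of gene, row 3 is gene=WX4. tissue columns in first-appearance order: kidney, lung, skin, heart; column 1 is kidney.
Long rows with gene=WX4, tissue=kidney: max(2.7, -8.2) = 2.7.

2.7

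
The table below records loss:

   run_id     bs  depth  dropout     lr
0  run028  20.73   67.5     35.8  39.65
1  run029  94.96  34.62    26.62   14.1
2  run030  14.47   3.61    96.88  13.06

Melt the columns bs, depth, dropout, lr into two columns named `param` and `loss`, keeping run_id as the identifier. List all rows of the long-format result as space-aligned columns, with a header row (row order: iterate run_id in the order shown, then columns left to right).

run_id  param    loss 
run028  bs       20.73
run028  depth    67.5 
run028  dropout  35.8 
run028  lr       39.65
run029  bs       94.96
run029  depth    34.62
run029  dropout  26.62
run029  lr       14.1 
run030  bs       14.47
run030  depth    3.61 
run030  dropout  96.88
run030  lr       13.06

Each (run_id, column) pair becomes one row: 3 × 4 = 12 rows.
For example, (run028, bs) → loss=20.73.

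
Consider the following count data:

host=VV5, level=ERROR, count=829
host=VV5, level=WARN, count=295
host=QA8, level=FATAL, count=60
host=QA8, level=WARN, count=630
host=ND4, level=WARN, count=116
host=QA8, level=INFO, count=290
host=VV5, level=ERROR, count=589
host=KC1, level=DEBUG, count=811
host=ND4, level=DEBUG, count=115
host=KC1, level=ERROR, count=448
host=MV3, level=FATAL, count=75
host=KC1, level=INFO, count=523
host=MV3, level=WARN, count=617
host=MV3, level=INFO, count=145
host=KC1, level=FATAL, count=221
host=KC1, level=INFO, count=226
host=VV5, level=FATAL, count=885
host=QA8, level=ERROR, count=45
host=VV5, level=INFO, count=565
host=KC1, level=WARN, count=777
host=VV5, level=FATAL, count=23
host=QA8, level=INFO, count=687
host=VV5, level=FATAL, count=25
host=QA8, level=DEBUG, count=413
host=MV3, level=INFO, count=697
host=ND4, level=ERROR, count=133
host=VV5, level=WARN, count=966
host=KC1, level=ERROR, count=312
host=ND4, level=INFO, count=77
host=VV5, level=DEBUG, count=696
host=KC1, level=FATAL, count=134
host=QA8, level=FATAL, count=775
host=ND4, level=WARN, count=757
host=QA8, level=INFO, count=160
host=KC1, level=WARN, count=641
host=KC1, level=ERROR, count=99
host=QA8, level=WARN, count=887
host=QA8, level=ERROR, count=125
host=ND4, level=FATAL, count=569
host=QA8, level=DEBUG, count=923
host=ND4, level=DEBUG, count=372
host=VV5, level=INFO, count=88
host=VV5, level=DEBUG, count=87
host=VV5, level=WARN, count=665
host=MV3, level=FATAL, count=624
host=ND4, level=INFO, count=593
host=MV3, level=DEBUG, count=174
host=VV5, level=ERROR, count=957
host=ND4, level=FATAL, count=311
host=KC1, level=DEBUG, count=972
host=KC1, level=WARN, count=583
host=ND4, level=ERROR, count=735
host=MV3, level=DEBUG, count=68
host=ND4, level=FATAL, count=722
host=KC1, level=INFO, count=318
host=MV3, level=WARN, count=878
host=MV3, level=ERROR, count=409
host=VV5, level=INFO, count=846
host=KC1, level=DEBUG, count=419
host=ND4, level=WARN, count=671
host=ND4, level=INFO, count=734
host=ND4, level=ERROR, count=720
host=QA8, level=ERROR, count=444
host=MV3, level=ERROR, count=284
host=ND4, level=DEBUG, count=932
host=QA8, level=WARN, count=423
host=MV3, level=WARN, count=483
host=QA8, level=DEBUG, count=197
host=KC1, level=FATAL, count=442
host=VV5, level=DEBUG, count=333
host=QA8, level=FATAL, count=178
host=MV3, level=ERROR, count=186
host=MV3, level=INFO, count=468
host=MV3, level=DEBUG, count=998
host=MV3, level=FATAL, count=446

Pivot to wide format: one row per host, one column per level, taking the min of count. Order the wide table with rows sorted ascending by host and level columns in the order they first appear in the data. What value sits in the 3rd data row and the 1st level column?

With rows sorted ascending by host, row 3 is host=ND4. level columns in first-appearance order: ERROR, WARN, FATAL, INFO, DEBUG; column 1 is ERROR.
Long rows with host=ND4, level=ERROR: min(133, 735, 720) = 133.

133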